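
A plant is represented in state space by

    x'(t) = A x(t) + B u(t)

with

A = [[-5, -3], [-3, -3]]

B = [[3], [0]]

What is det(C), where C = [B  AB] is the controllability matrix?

AB = [[-15], [-9]]
Controllability matrix C = [B  AB] = [[3, -15], [0, -9]]
det(C) = 3·(-9) - (-15)·0 = -27 - 0 = -27
Since det(C) ≠ 0, rank(C) = 2 and the system is completely controllable.

-27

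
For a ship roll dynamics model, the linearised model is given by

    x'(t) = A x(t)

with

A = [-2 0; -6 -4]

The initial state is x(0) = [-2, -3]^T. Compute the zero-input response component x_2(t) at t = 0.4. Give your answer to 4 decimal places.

0.8789

det(sI - A) = s^2 - (tr A)s + det A, with tr A = (-2) + (-4) = -6 and det A = (-2)·(-4) - 0·(-6) = 8 - 0 = 8.
So p(s) = det(sI - A) = s^2 + 6s + 8.
Factor s^2 + 6s + 8: two numbers with sum -6 and product 8 are -2 and -4, so s^2 + 6s + 8 = (s + 2)(s + 4).
Hence p(s) = (s + 2) (s + 4), with roots -4, -2.
The eigenvalues -4, -2 are distinct and real, so A is diagonalisable and x(t) = e^{At} x(0) = V diag(e^{λ_i t}) V^{-1} x(0), where the columns of V are the eigenvectors.
λ = -4: A - (-4)I = [[2, 0], [-6, 0]]. Row 1 gives 2·v1 + 0·v2 = 0, so take v_1 = [0, -1]^T.
λ = -2: A - (-2)I = [[0, 0], [-6, -2]]. Row 2 gives (-6)·v1 + (-2)·v2 = 0, so take v_2 = [-1, 3]^T.
V = [v_1 v_2] = [[0, -1], [-1, 3]] has det V = -1, so V^{-1} = adj(V)/det V = [[-3, -1], [-1, 0]].
Modal coordinates z(0) = V^{-1} x(0): (-3)·(-2) + (-1)·(-3) = 9; (-1)·(-2) + 0·(-3) = 2; so z(0) = [9, 2]^T.
x_2(t) = Σ_i (v_i)_2 · z_i(0) · e^{λ_i t} (row 2 of V times the modal terms).
x_2(0.4) = (-1)·9·e^{-4·0.4} + 3·2·e^{-2·0.4} = (-9)·0.201897 + 6·0.449329 = 0.8789.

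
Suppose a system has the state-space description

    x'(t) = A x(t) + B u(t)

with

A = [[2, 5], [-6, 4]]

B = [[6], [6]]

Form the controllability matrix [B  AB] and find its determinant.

-324

AB = [[42], [-12]]
Controllability matrix C = [B  AB] = [[6, 42], [6, -12]]
det(C) = 6·(-12) - 42·6 = -72 - 252 = -324
Since det(C) ≠ 0, rank(C) = 2 and the system is completely controllable.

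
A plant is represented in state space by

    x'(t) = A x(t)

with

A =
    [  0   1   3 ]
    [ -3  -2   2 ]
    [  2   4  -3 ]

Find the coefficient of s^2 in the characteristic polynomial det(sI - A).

Expand det(sI - A) for the 3×3 matrix.
p(s) = s^3 + 5s^2 - 5s + 29.
(Check: constant term = det(-A) = (-1)^3 det A = 29; coefficient of s^2 = -tr A = 5.)
The coefficient of s^2 is 5.

5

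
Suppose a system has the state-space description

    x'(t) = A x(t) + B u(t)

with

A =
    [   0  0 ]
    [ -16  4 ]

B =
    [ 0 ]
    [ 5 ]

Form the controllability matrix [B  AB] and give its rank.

1

AB = [[0], [20]]
Controllability matrix C = [B  AB] = [[0, 0], [5, 20]]
Every column of C is a scalar multiple of column 1 = [0, 5] (multipliers 1, 4), so the columns span a one-dimensional space.
C ≠ 0, hence rank(C) = 1.
rank(C) = 1 < n = 2, so the pair (A, B) is not completely controllable.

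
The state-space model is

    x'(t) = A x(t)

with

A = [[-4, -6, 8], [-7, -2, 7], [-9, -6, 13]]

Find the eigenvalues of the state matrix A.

-2, 4, 5

det(sI - A) = s^3 - (tr A)s^2 + (M11 + M22 + M33)s - det A, where Mii is the 2×2 principal minor of A obtained by deleting row i and column i.
tr A = (-4) + (-2) + 13 = 7; M11 = (-2)·13 - 7·(-6) = -26 - (-42) = 16; M22 = (-4)·13 - 8·(-9) = -52 - (-72) = 20; M33 = (-4)·(-2) - (-6)·(-7) = 8 - 42 = -34; sum of minors = 2.
det A = (-4)·((-2)·13 - 7·(-6)) - (-6)·((-7)·13 - 7·(-9)) + 8·((-7)·(-6) - (-2)·(-9)) = (-4)·16 - (-6)·(-28) + 8·24 = -40.
So p(s) = det(sI - A) = s^3 - 7s^2 + 2s + 40.
Rational-root test: any integer root divides 40. Testing small divisors, s = -2 works: p(-2) = -8 + (-28) + (-4) + 40 = 0, so (s + 2) is a factor.
Dividing, p(s) = (s + 2)(s^2 - 9s + 20).
Factor s^2 - 9s + 20: two numbers with sum 9 and product 20 are 5 and 4, so s^2 - 9s + 20 = (s - 5)(s - 4).
Hence p(s) = (s - 5) (s - 4) (s + 2), with roots -2, 4, 5.
At least one eigenvalue has non-negative real part, so the system is not asymptotically stable.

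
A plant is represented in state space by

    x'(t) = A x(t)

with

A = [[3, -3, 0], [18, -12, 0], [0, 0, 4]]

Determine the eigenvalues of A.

det(sI - A) = s^3 - (tr A)s^2 + (M11 + M22 + M33)s - det A, where Mii is the 2×2 principal minor of A obtained by deleting row i and column i.
tr A = 3 + (-12) + 4 = -5; M11 = (-12)·4 - 0·0 = -48 - 0 = -48; M22 = 3·4 - 0·0 = 12 - 0 = 12; M33 = 3·(-12) - (-3)·18 = -36 - (-54) = 18; sum of minors = -18.
det A = 3·((-12)·4 - 0·0) - (-3)·(18·4 - 0·0) + 0·(18·0 - (-12)·0) = 3·(-48) - (-3)·72 + 0·0 = 72.
So p(s) = det(sI - A) = s^3 + 5s^2 - 18s - 72.
Rational-root test: any integer root divides -72. Testing small divisors, s = -3 works: p(-3) = -27 + 45 + 54 + (-72) = 0, so (s + 3) is a factor.
Dividing, p(s) = (s + 3)(s^2 + 2s - 24).
Factor s^2 + 2s - 24: two numbers with sum -2 and product -24 are 4 and -6, so s^2 + 2s - 24 = (s - 4)(s + 6).
Hence p(s) = (s - 4) (s + 3) (s + 6), with roots -6, -3, 4.
At least one eigenvalue has non-negative real part, so the system is not asymptotically stable.

-6, -3, 4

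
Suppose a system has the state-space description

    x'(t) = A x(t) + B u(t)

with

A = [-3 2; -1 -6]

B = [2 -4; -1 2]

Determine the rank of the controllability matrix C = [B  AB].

1

AB = [[-8, 16], [4, -8]]
Controllability matrix C = [B  AB] = [[2, -4, -8, 16], [-1, 2, 4, -8]]
Every column of C is a scalar multiple of column 1 = [2, -1] (multipliers 1, -2, -4, 8), so the columns span a one-dimensional space.
C ≠ 0, hence rank(C) = 1.
rank(C) = 1 < n = 2, so the pair (A, B) is not completely controllable.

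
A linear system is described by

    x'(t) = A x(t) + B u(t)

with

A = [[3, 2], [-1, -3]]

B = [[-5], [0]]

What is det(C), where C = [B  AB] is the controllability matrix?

-25

AB = [[-15], [5]]
Controllability matrix C = [B  AB] = [[-5, -15], [0, 5]]
det(C) = (-5)·5 - (-15)·0 = -25 - 0 = -25
Since det(C) ≠ 0, rank(C) = 2 and the system is completely controllable.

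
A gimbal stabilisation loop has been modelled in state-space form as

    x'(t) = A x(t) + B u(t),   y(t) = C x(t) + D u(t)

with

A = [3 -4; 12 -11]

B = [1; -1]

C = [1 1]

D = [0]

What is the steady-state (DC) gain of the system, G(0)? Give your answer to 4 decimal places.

2.0000

G(0) = C(-A)^{-1}B + D = -C A^{-1} B + D.
det A = 15, so A^{-1} = (1/15)·adj(A) = [[-11/15, 4/15], [-4/5, 1/5]]
A^{-1} B = [-1, -1]^T
C A^{-1} B = -2
G(0) = D - C A^{-1} B = 0 - (-2) = 2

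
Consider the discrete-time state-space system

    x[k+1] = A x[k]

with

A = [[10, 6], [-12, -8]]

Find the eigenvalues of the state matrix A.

-2, 4

det(zI - A) = z^2 - (tr A)z + det A, with tr A = 10 + (-8) = 2 and det A = 10·(-8) - 6·(-12) = -80 - (-72) = -8.
So p(z) = det(zI - A) = z^2 - 2z - 8.
Factor z^2 - 2z - 8: two numbers with sum 2 and product -8 are 4 and -2, so z^2 - 2z - 8 = (z - 4)(z + 2).
Hence p(z) = (z - 4) (z + 2), with roots -2, 4.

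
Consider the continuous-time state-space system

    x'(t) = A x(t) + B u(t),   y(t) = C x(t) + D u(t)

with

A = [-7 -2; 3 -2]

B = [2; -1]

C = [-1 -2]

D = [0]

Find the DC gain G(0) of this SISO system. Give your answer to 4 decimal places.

G(0) = C(-A)^{-1}B + D = -C A^{-1} B + D.
det A = 20, so A^{-1} = (1/20)·adj(A) = [[-1/10, 1/10], [-3/20, -7/20]]
A^{-1} B = [-3/10, 1/20]^T
C A^{-1} B = 1/5
G(0) = D - C A^{-1} B = 0 - (1/5) = -1/5 ≈ -0.2000

-0.2000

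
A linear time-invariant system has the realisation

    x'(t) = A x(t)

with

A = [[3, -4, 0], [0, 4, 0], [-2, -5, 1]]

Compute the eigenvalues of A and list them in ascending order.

1, 3, 4

det(sI - A) = s^3 - (tr A)s^2 + (M11 + M22 + M33)s - det A, where Mii is the 2×2 principal minor of A obtained by deleting row i and column i.
tr A = 3 + 4 + 1 = 8; M11 = 4·1 - 0·(-5) = 4 - 0 = 4; M22 = 3·1 - 0·(-2) = 3 - 0 = 3; M33 = 3·4 - (-4)·0 = 12 - 0 = 12; sum of minors = 19.
det A = 3·(4·1 - 0·(-5)) - (-4)·(0·1 - 0·(-2)) + 0·(0·(-5) - 4·(-2)) = 3·4 - (-4)·0 + 0·8 = 12.
So p(s) = det(sI - A) = s^3 - 8s^2 + 19s - 12.
Rational-root test: any integer root divides -12. Testing small divisors, s = 1 works: p(1) = 1 + (-8) + 19 + (-12) = 0, so (s - 1) is a factor.
Dividing, p(s) = (s - 1)(s^2 - 7s + 12).
Factor s^2 - 7s + 12: two numbers with sum 7 and product 12 are 4 and 3, so s^2 - 7s + 12 = (s - 4)(s - 3).
Hence p(s) = (s - 4) (s - 3) (s - 1), with roots 1, 3, 4.
At least one eigenvalue has non-negative real part, so the system is not asymptotically stable.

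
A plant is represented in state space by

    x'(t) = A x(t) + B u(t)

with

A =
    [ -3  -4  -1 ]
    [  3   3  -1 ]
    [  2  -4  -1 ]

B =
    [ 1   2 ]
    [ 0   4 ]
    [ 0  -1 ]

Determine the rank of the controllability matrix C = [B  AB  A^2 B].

AB = [[-3, -21], [3, 19], [2, -11]]
A^2B = [[-5, -2], [-2, 5], [-20, -107]]
Controllability matrix C = [B  AB  A^2B] = [[1, 2, -3, -21, -5, -2], [0, 4, 3, 19, -2, 5], [0, -1, 2, -11, -20, -107]]
Take the 3×3 submatrix of C formed by columns 1, 2, 3: [[1, 2, -3], [0, 4, 3], [0, -1, 2]]. Its determinant is 1·(4·2 - 3·(-1)) - 2·(0·2 - 3·0) + (-3)·(0·(-1) - 4·0) = 1·11 - 2·0 + (-3)·0 = 11 ≠ 0.
So rank(C) ≥ 3; since C has 3 rows, rank(C) = 3.
rank(C) = 3 = n, so the pair (A, B) is completely controllable.

3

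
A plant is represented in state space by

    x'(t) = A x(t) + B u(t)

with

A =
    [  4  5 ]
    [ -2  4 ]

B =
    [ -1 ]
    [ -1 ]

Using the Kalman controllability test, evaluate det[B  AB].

-7

AB = [[-9], [-2]]
Controllability matrix C = [B  AB] = [[-1, -9], [-1, -2]]
det(C) = (-1)·(-2) - (-9)·(-1) = 2 - 9 = -7
Since det(C) ≠ 0, rank(C) = 2 and the system is completely controllable.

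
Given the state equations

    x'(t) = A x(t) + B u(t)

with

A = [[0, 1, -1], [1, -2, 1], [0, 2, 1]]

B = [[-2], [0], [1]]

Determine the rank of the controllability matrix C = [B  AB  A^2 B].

AB = [[-1], [-1], [1]]
A^2B = [[-2], [2], [-1]]
Controllability matrix C = [B  AB  A^2B] = [[-2, -1, -2], [0, -1, 2], [1, 1, -1]]
det(C) = (-2)·((-1)·(-1) - 2·1) - (-1)·(0·(-1) - 2·1) + (-2)·(0·1 - (-1)·1) = (-2)·(-1) - (-1)·(-2) + (-2)·1 = -2 ≠ 0, so rank(C) = 3.
rank(C) = 3 = n, so the pair (A, B) is completely controllable.

3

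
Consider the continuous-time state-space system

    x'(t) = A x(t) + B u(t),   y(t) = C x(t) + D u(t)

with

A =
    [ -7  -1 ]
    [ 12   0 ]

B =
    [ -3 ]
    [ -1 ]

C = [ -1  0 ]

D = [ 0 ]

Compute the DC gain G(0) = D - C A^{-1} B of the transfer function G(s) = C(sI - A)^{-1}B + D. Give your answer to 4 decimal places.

G(0) = C(-A)^{-1}B + D = -C A^{-1} B + D.
det A = 12, so A^{-1} = (1/12)·adj(A) = [[0, 1/12], [-1, -7/12]]
A^{-1} B = [-1/12, 43/12]^T
C A^{-1} B = 1/12
G(0) = D - C A^{-1} B = 0 - (1/12) = -1/12 ≈ -0.0833

-0.0833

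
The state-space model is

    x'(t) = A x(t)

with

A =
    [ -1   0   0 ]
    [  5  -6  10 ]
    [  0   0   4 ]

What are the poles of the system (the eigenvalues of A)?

-6, -1, 4

det(sI - A) = s^3 - (tr A)s^2 + (M11 + M22 + M33)s - det A, where Mii is the 2×2 principal minor of A obtained by deleting row i and column i.
tr A = (-1) + (-6) + 4 = -3; M11 = (-6)·4 - 10·0 = -24 - 0 = -24; M22 = (-1)·4 - 0·0 = -4 - 0 = -4; M33 = (-1)·(-6) - 0·5 = 6 - 0 = 6; sum of minors = -22.
det A = (-1)·((-6)·4 - 10·0) - 0·(5·4 - 10·0) + 0·(5·0 - (-6)·0) = (-1)·(-24) - 0·20 + 0·0 = 24.
So p(s) = det(sI - A) = s^3 + 3s^2 - 22s - 24.
Rational-root test: any integer root divides -24. Testing small divisors, s = -1 works: p(-1) = -1 + 3 + 22 + (-24) = 0, so (s + 1) is a factor.
Dividing, p(s) = (s + 1)(s^2 + 2s - 24).
Factor s^2 + 2s - 24: two numbers with sum -2 and product -24 are 4 and -6, so s^2 + 2s - 24 = (s - 4)(s + 6).
Hence p(s) = (s - 4) (s + 1) (s + 6), with roots -6, -1, 4.
At least one eigenvalue has non-negative real part, so the system is not asymptotically stable.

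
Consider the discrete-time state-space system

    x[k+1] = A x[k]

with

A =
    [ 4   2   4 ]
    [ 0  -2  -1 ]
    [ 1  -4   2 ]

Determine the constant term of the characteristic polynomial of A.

Expand det(zI - A) for the 3×3 matrix.
p(z) = z^3 - 4z^2 - 12z + 26.
(Check: constant term = det(-A) = (-1)^3 det A = 26; coefficient of z^2 = -tr A = -4.)
The constant term is 26.

26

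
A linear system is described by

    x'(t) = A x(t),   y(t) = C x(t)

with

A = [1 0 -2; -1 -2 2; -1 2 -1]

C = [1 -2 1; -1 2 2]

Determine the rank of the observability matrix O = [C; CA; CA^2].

3

CA = [[2, 6, -7], [-5, 0, 4]]
CA^2 = [[3, -26, 15], [-9, 8, 6]]
Observability matrix O = [C; CA; CA^2] = [[1, -2, 1], [-1, 2, 2], [2, 6, -7], [-5, 0, 4], [3, -26, 15], [-9, 8, 6]]
Take the 3×3 submatrix of O formed by rows 1, 2, 3: [[1, -2, 1], [-1, 2, 2], [2, 6, -7]]. Its determinant is 1·(2·(-7) - 2·6) - (-2)·((-1)·(-7) - 2·2) + 1·((-1)·6 - 2·2) = 1·(-26) - (-2)·3 + 1·(-10) = -30 ≠ 0.
So rank(O) ≥ 3; since O has 3 columns, rank(O) = 3.
rank(O) = 3 = n, so the pair (A, C) is completely observable.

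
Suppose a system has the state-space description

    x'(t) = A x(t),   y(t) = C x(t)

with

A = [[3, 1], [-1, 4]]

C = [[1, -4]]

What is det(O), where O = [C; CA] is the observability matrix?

CA = [[7, -15]]
Observability matrix O = [C; CA] = [[1, -4], [7, -15]]
det(O) = 1·(-15) - (-4)·7 = -15 - (-28) = 13
Since det(O) ≠ 0, rank(O) = 2 and the system is completely observable.

13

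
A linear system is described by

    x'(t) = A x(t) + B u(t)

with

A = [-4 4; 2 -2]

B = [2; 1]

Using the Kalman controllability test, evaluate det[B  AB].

AB = [[-4], [2]]
Controllability matrix C = [B  AB] = [[2, -4], [1, 2]]
det(C) = 2·2 - (-4)·1 = 4 - (-4) = 8
Since det(C) ≠ 0, rank(C) = 2 and the system is completely controllable.

8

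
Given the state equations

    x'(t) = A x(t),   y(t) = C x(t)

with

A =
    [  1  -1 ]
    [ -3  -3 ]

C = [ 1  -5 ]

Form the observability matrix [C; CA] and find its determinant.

94

CA = [[16, 14]]
Observability matrix O = [C; CA] = [[1, -5], [16, 14]]
det(O) = 1·14 - (-5)·16 = 14 - (-80) = 94
Since det(O) ≠ 0, rank(O) = 2 and the system is completely observable.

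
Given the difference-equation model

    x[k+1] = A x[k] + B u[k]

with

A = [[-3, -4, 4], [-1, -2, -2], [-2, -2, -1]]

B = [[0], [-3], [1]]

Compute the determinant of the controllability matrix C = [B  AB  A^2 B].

AB = [[16], [4], [5]]
A^2B = [[-44], [-34], [-45]]
Controllability matrix C = [B  AB  A^2B] = [[0, 16, -44], [-3, 4, -34], [1, 5, -45]]
Expanding along the first row, det(C) = 0·(4·(-45) - (-34)·5) - 16·((-3)·(-45) - (-34)·1) + (-44)·((-3)·5 - 4·1) = 0·(-10) - 16·169 + (-44)·(-19) = -1868
Since det(C) ≠ 0, rank(C) = 3 and the system is completely controllable.

-1868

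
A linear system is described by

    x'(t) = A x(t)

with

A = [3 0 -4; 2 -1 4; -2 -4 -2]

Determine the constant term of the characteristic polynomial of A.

-94

Expand det(sI - A) for the 3×3 matrix.
p(s) = s^3 + s - 94.
(Check: constant term = det(-A) = (-1)^3 det A = -94; coefficient of s^2 = -tr A = 0.)
The constant term is -94.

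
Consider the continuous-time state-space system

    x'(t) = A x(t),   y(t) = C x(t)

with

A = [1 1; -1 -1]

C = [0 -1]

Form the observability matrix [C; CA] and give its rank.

2

CA = [[1, 1]]
Observability matrix O = [C; CA] = [[0, -1], [1, 1]]
det(O) = 0·1 - (-1)·1 = 0 - (-1) = 1 ≠ 0, so rank(O) = 2.
rank(O) = 2 = n, so the pair (A, C) is completely observable.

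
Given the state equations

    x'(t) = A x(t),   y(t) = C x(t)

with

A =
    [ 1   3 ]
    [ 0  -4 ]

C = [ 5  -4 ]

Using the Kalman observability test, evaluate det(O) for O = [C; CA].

175

CA = [[5, 31]]
Observability matrix O = [C; CA] = [[5, -4], [5, 31]]
det(O) = 5·31 - (-4)·5 = 155 - (-20) = 175
Since det(O) ≠ 0, rank(O) = 2 and the system is completely observable.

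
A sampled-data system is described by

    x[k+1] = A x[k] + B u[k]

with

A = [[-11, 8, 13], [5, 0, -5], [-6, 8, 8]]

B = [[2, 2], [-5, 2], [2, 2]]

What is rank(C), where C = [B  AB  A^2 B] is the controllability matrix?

2

AB = [[-36, 20], [0, 0], [-36, 20]]
A^2B = [[-72, 40], [0, 0], [-72, 40]]
Controllability matrix C = [B  AB  A^2B] = [[2, 2, -36, 20, -72, 40], [-5, 2, 0, 0, 0, 0], [2, 2, -36, 20, -72, 40]]
The rows r1, r2, r3 of C are linearly dependent: -r1 + r3 = 0 (check each entry), so rank(C) ≤ 2.
The 2×2 minor from rows 1, 2, columns 1, 2 is 2·2 - 2·(-5) = 4 - (-10) = 14 ≠ 0, so rank(C) = 2.
rank(C) = 2 < n = 3, so the pair (A, B) is not completely controllable.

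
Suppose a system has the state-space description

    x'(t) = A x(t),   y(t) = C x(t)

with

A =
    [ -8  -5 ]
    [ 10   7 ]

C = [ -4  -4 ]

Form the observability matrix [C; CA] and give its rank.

CA = [[-8, -8]]
Observability matrix O = [C; CA] = [[-4, -4], [-8, -8]]
Every row of O is a scalar multiple of row 1 = [-4, -4] (multipliers 1, 2), so the rows span a one-dimensional space.
O ≠ 0, hence rank(O) = 1.
rank(O) = 1 < n = 2, so the pair (A, C) is not completely observable.

1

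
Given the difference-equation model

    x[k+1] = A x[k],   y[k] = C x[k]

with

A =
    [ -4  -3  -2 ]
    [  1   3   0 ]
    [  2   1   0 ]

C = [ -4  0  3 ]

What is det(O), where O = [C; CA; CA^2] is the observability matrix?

CA = [[22, 15, 8]]
CA^2 = [[-57, -13, -44]]
Observability matrix O = [C; CA; CA^2] = [[-4, 0, 3], [22, 15, 8], [-57, -13, -44]]
Expanding along the first row, det(O) = (-4)·(15·(-44) - 8·(-13)) - 0·(22·(-44) - 8·(-57)) + 3·(22·(-13) - 15·(-57)) = (-4)·(-556) - 0·(-512) + 3·569 = 3931
Since det(O) ≠ 0, rank(O) = 3 and the system is completely observable.

3931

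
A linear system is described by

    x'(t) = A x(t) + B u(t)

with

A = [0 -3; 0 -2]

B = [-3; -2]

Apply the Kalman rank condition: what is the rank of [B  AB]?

1

AB = [[6], [4]]
Controllability matrix C = [B  AB] = [[-3, 6], [-2, 4]]
Every column of C is a scalar multiple of column 1 = [-3, -2] (multipliers 1, -2), so the columns span a one-dimensional space.
C ≠ 0, hence rank(C) = 1.
rank(C) = 1 < n = 2, so the pair (A, B) is not completely controllable.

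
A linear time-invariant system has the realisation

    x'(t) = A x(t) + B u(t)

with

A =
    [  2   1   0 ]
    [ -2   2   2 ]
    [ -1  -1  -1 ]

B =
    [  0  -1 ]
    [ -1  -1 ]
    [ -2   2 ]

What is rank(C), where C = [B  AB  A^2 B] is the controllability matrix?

AB = [[-1, -3], [-6, 4], [3, 0]]
A^2B = [[-8, -2], [-4, 14], [4, -1]]
Controllability matrix C = [B  AB  A^2B] = [[0, -1, -1, -3, -8, -2], [-1, -1, -6, 4, -4, 14], [-2, 2, 3, 0, 4, -1]]
Take the 3×3 submatrix of C formed by columns 1, 2, 3: [[0, -1, -1], [-1, -1, -6], [-2, 2, 3]]. Its determinant is 0·((-1)·3 - (-6)·2) - (-1)·((-1)·3 - (-6)·(-2)) + (-1)·((-1)·2 - (-1)·(-2)) = 0·9 - (-1)·(-15) + (-1)·(-4) = -11 ≠ 0.
So rank(C) ≥ 3; since C has 3 rows, rank(C) = 3.
rank(C) = 3 = n, so the pair (A, B) is completely controllable.

3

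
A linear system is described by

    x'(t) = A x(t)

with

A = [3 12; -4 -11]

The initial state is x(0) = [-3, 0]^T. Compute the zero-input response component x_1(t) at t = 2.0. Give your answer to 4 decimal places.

-0.0293

det(sI - A) = s^2 - (tr A)s + det A, with tr A = 3 + (-11) = -8 and det A = 3·(-11) - 12·(-4) = -33 - (-48) = 15.
So p(s) = det(sI - A) = s^2 + 8s + 15.
Factor s^2 + 8s + 15: two numbers with sum -8 and product 15 are -3 and -5, so s^2 + 8s + 15 = (s + 3)(s + 5).
Hence p(s) = (s + 3) (s + 5), with roots -5, -3.
The eigenvalues -5, -3 are distinct and real, so A is diagonalisable and x(t) = e^{At} x(0) = V diag(e^{λ_i t}) V^{-1} x(0), where the columns of V are the eigenvectors.
λ = -5: A - (-5)I = [[8, 12], [-4, -6]]. Row 1 gives 8·v1 + 12·v2 = 0, so take v_1 = [3, -2]^T.
λ = -3: A - (-3)I = [[6, 12], [-4, -8]]. Row 1 gives 6·v1 + 12·v2 = 0, so take v_2 = [-2, 1]^T.
V = [v_1 v_2] = [[3, -2], [-2, 1]] has det V = -1, so V^{-1} = adj(V)/det V = [[-1, -2], [-2, -3]].
Modal coordinates z(0) = V^{-1} x(0): (-1)·(-3) + (-2)·0 = 3; (-2)·(-3) + (-3)·0 = 6; so z(0) = [3, 6]^T.
x_1(t) = Σ_i (v_i)_1 · z_i(0) · e^{λ_i t} (row 1 of V times the modal terms).
x_1(2.0) = 3·3·e^{-5·2.0} + (-2)·6·e^{-3·2.0} = 9·0.000045 + (-12)·0.002479 = -0.0293.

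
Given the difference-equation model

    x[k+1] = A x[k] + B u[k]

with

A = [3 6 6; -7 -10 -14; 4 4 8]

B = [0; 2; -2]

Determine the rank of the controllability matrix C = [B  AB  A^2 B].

1

AB = [[0], [8], [-8]]
A^2B = [[0], [32], [-32]]
Controllability matrix C = [B  AB  A^2B] = [[0, 0, 0], [2, 8, 32], [-2, -8, -32]]
Every column of C is a scalar multiple of column 1 = [0, 2, -2] (multipliers 1, 4, 16), so the columns span a one-dimensional space.
C ≠ 0, hence rank(C) = 1.
rank(C) = 1 < n = 3, so the pair (A, B) is not completely controllable.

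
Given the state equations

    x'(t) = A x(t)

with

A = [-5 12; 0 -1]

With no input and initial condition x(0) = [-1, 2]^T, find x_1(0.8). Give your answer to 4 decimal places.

det(sI - A) = s^2 - (tr A)s + det A, with tr A = (-5) + (-1) = -6 and det A = (-5)·(-1) - 12·0 = 5 - 0 = 5.
So p(s) = det(sI - A) = s^2 + 6s + 5.
Factor s^2 + 6s + 5: two numbers with sum -6 and product 5 are -1 and -5, so s^2 + 6s + 5 = (s + 1)(s + 5).
Hence p(s) = (s + 1) (s + 5), with roots -5, -1.
The eigenvalues -5, -1 are distinct and real, so A is diagonalisable and x(t) = e^{At} x(0) = V diag(e^{λ_i t}) V^{-1} x(0), where the columns of V are the eigenvectors.
λ = -5: A - (-5)I = [[0, 12], [0, 4]]. Row 1 gives 0·v1 + 12·v2 = 0, so take v_1 = [1, 0]^T.
λ = -1: A - (-1)I = [[-4, 12], [0, 0]]. Row 1 gives (-4)·v1 + 12·v2 = 0, so take v_2 = [3, 1]^T.
V = [v_1 v_2] = [[1, 3], [0, 1]] has det V = 1, so V^{-1} = adj(V)/det V = [[1, -3], [0, 1]].
Modal coordinates z(0) = V^{-1} x(0): 1·(-1) + (-3)·2 = -7; 0·(-1) + 1·2 = 2; so z(0) = [-7, 2]^T.
x_1(t) = Σ_i (v_i)_1 · z_i(0) · e^{λ_i t} (row 1 of V times the modal terms).
x_1(0.8) = 1·(-7)·e^{-5·0.8} + 3·2·e^{-1·0.8} = (-7)·0.018316 + 6·0.449329 = 2.5678.

2.5678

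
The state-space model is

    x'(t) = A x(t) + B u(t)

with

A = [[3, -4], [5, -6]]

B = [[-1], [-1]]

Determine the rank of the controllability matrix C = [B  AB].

AB = [[1], [1]]
Controllability matrix C = [B  AB] = [[-1, 1], [-1, 1]]
Every column of C is a scalar multiple of column 1 = [-1, -1] (multipliers 1, -1), so the columns span a one-dimensional space.
C ≠ 0, hence rank(C) = 1.
rank(C) = 1 < n = 2, so the pair (A, B) is not completely controllable.

1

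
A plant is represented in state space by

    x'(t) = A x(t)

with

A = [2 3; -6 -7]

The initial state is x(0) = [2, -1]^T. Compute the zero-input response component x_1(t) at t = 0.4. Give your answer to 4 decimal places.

det(sI - A) = s^2 - (tr A)s + det A, with tr A = 2 + (-7) = -5 and det A = 2·(-7) - 3·(-6) = -14 - (-18) = 4.
So p(s) = det(sI - A) = s^2 + 5s + 4.
Factor s^2 + 5s + 4: two numbers with sum -5 and product 4 are -1 and -4, so s^2 + 5s + 4 = (s + 1)(s + 4).
Hence p(s) = (s + 1) (s + 4), with roots -4, -1.
The eigenvalues -4, -1 are distinct and real, so A is diagonalisable and x(t) = e^{At} x(0) = V diag(e^{λ_i t}) V^{-1} x(0), where the columns of V are the eigenvectors.
λ = -4: A - (-4)I = [[6, 3], [-6, -3]]. Row 1 gives 6·v1 + 3·v2 = 0, so take v_1 = [1, -2]^T.
λ = -1: A - (-1)I = [[3, 3], [-6, -6]]. Row 1 gives 3·v1 + 3·v2 = 0, so take v_2 = [1, -1]^T.
V = [v_1 v_2] = [[1, 1], [-2, -1]] has det V = 1, so V^{-1} = adj(V)/det V = [[-1, -1], [2, 1]].
Modal coordinates z(0) = V^{-1} x(0): (-1)·2 + (-1)·(-1) = -1; 2·2 + 1·(-1) = 3; so z(0) = [-1, 3]^T.
x_1(t) = Σ_i (v_i)_1 · z_i(0) · e^{λ_i t} (row 1 of V times the modal terms).
x_1(0.4) = 1·(-1)·e^{-4·0.4} + 1·3·e^{-1·0.4} = (-1)·0.201897 + 3·0.670320 = 1.8091.

1.8091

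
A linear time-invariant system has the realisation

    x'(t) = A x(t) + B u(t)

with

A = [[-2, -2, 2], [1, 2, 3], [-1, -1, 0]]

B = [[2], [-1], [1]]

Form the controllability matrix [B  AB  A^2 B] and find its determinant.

AB = [[0], [3], [-1]]
A^2B = [[-8], [3], [-3]]
Controllability matrix C = [B  AB  A^2B] = [[2, 0, -8], [-1, 3, 3], [1, -1, -3]]
Expanding along the first row, det(C) = 2·(3·(-3) - 3·(-1)) - 0·((-1)·(-3) - 3·1) + (-8)·((-1)·(-1) - 3·1) = 2·(-6) - 0·0 + (-8)·(-2) = 4
Since det(C) ≠ 0, rank(C) = 3 and the system is completely controllable.

4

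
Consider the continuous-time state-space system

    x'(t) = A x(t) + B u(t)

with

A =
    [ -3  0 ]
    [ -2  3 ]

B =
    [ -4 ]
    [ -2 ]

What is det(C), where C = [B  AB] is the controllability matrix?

AB = [[12], [2]]
Controllability matrix C = [B  AB] = [[-4, 12], [-2, 2]]
det(C) = (-4)·2 - 12·(-2) = -8 - (-24) = 16
Since det(C) ≠ 0, rank(C) = 2 and the system is completely controllable.

16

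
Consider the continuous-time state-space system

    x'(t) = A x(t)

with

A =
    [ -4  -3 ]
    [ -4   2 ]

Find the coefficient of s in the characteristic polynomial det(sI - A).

2

For a 2×2 matrix, det(sI - A) = s^2 - (tr A)s + det A.
tr A = -2, det A = -20.
So p(s) = s^2 + 2s - 20.
The coefficient of s is 2.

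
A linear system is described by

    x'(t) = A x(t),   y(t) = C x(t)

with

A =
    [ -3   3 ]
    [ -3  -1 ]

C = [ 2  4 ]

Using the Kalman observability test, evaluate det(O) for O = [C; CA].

CA = [[-18, 2]]
Observability matrix O = [C; CA] = [[2, 4], [-18, 2]]
det(O) = 2·2 - 4·(-18) = 4 - (-72) = 76
Since det(O) ≠ 0, rank(O) = 2 and the system is completely observable.

76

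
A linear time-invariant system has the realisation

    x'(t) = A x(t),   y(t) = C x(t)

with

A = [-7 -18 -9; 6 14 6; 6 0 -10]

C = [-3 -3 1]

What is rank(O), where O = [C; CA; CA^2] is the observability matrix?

CA = [[9, 12, -1]]
CA^2 = [[3, 6, 1]]
Observability matrix O = [C; CA; CA^2] = [[-3, -3, 1], [9, 12, -1], [3, 6, 1]]
The columns c1, c2, c3 of O are linearly dependent: 3·c1 - 2·c2 + 3·c3 = 0 (check each entry), so rank(O) ≤ 2.
The 2×2 minor from rows 1, 2, columns 1, 2 is (-3)·12 - (-3)·9 = -36 - (-27) = -9 ≠ 0, so rank(O) = 2.
rank(O) = 2 < n = 3, so the pair (A, C) is not completely observable.

2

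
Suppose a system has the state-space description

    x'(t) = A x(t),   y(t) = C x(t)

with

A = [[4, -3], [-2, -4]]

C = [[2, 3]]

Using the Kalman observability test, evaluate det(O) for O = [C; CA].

-42

CA = [[2, -18]]
Observability matrix O = [C; CA] = [[2, 3], [2, -18]]
det(O) = 2·(-18) - 3·2 = -36 - 6 = -42
Since det(O) ≠ 0, rank(O) = 2 and the system is completely observable.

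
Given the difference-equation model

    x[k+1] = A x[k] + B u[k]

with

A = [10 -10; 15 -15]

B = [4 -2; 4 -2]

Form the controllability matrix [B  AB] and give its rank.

1

AB = [[0, 0], [0, 0]]
Controllability matrix C = [B  AB] = [[4, -2, 0, 0], [4, -2, 0, 0]]
Every column of C is a scalar multiple of column 1 = [4, 4] (multipliers 1, -1/2, 0, 0), so the columns span a one-dimensional space.
C ≠ 0, hence rank(C) = 1.
rank(C) = 1 < n = 2, so the pair (A, B) is not completely controllable.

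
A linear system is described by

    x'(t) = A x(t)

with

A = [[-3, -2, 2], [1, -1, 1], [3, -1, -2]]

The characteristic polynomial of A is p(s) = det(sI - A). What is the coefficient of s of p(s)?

Expand det(sI - A) for the 3×3 matrix.
p(s) = s^3 + 6s^2 + 8s + 15.
(Check: constant term = det(-A) = (-1)^3 det A = 15; coefficient of s^2 = -tr A = 6.)
The coefficient of s is 8.

8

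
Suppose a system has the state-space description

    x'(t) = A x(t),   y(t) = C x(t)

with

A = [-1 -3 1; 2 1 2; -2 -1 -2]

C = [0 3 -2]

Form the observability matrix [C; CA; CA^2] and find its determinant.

CA = [[10, 5, 10]]
CA^2 = [[-20, -35, 0]]
Observability matrix O = [C; CA; CA^2] = [[0, 3, -2], [10, 5, 10], [-20, -35, 0]]
Expanding along the first row, det(O) = 0·(5·0 - 10·(-35)) - 3·(10·0 - 10·(-20)) + (-2)·(10·(-35) - 5·(-20)) = 0·350 - 3·200 + (-2)·(-250) = -100
Since det(O) ≠ 0, rank(O) = 3 and the system is completely observable.

-100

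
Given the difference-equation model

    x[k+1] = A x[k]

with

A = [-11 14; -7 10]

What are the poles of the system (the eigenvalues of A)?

det(zI - A) = z^2 - (tr A)z + det A, with tr A = (-11) + 10 = -1 and det A = (-11)·10 - 14·(-7) = -110 - (-98) = -12.
So p(z) = det(zI - A) = z^2 + z - 12.
Factor z^2 + z - 12: two numbers with sum -1 and product -12 are 3 and -4, so z^2 + z - 12 = (z - 3)(z + 4).
Hence p(z) = (z - 3) (z + 4), with roots -4, 3.

-4, 3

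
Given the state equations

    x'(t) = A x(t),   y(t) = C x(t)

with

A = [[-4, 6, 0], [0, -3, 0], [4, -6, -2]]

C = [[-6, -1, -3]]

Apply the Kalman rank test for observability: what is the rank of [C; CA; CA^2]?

2

CA = [[12, -15, 6]]
CA^2 = [[-24, 81, -12]]
Observability matrix O = [C; CA; CA^2] = [[-6, -1, -3], [12, -15, 6], [-24, 81, -12]]
The columns c1, c2, c3 of O are linearly dependent: -c1 + 2·c3 = 0 (check each entry), so rank(O) ≤ 2.
The 2×2 minor from rows 1, 2, columns 1, 2 is (-6)·(-15) - (-1)·12 = 90 - (-12) = 102 ≠ 0, so rank(O) = 2.
rank(O) = 2 < n = 3, so the pair (A, C) is not completely observable.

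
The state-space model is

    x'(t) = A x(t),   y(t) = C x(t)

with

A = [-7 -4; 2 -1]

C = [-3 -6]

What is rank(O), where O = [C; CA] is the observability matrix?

1

CA = [[9, 18]]
Observability matrix O = [C; CA] = [[-3, -6], [9, 18]]
Every row of O is a scalar multiple of row 1 = [-3, -6] (multipliers 1, -3), so the rows span a one-dimensional space.
O ≠ 0, hence rank(O) = 1.
rank(O) = 1 < n = 2, so the pair (A, C) is not completely observable.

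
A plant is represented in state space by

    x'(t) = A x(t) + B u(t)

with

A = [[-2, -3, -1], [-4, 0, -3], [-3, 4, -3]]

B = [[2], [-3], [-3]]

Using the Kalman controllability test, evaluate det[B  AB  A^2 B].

AB = [[8], [1], [-9]]
A^2B = [[-10], [-5], [7]]
Controllability matrix C = [B  AB  A^2B] = [[2, 8, -10], [-3, 1, -5], [-3, -9, 7]]
Expanding along the first row, det(C) = 2·(1·7 - (-5)·(-9)) - 8·((-3)·7 - (-5)·(-3)) + (-10)·((-3)·(-9) - 1·(-3)) = 2·(-38) - 8·(-36) + (-10)·30 = -88
Since det(C) ≠ 0, rank(C) = 3 and the system is completely controllable.

-88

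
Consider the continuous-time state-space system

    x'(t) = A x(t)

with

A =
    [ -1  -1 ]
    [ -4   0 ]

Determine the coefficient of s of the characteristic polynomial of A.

1

For a 2×2 matrix, det(sI - A) = s^2 - (tr A)s + det A.
tr A = -1, det A = -4.
So p(s) = s^2 + s - 4.
The coefficient of s is 1.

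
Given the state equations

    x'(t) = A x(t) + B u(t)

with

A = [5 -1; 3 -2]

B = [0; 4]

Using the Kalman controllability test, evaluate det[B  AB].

AB = [[-4], [-8]]
Controllability matrix C = [B  AB] = [[0, -4], [4, -8]]
det(C) = 0·(-8) - (-4)·4 = 0 - (-16) = 16
Since det(C) ≠ 0, rank(C) = 2 and the system is completely controllable.

16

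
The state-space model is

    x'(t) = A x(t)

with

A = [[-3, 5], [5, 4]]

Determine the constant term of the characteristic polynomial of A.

For a 2×2 matrix, det(sI - A) = s^2 - (tr A)s + det A.
tr A = 1, det A = -37.
So p(s) = s^2 - s - 37.
The constant term is -37.

-37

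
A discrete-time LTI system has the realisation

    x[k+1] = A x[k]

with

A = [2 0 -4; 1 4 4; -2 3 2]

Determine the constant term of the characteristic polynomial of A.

52

Expand det(zI - A) for the 3×3 matrix.
p(z) = z^3 - 8z^2 + 52.
(Check: constant term = det(-A) = (-1)^3 det A = 52; coefficient of z^2 = -tr A = -8.)
The constant term is 52.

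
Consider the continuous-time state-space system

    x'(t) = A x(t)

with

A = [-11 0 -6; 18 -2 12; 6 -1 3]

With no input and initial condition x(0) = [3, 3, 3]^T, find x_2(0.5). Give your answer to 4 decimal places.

5.2239

det(sI - A) = s^3 - (tr A)s^2 + (M11 + M22 + M33)s - det A, where Mii is the 2×2 principal minor of A obtained by deleting row i and column i.
tr A = (-11) + (-2) + 3 = -10; M11 = (-2)·3 - 12·(-1) = -6 - (-12) = 6; M22 = (-11)·3 - (-6)·6 = -33 - (-36) = 3; M33 = (-11)·(-2) - 0·18 = 22 - 0 = 22; sum of minors = 31.
det A = (-11)·((-2)·3 - 12·(-1)) - 0·(18·3 - 12·6) + (-6)·(18·(-1) - (-2)·6) = (-11)·6 - 0·(-18) + (-6)·(-6) = -30.
So p(s) = det(sI - A) = s^3 + 10s^2 + 31s + 30.
Rational-root test: any integer root divides 30. Testing small divisors, s = -2 works: p(-2) = -8 + 40 + (-62) + 30 = 0, so (s + 2) is a factor.
Dividing, p(s) = (s + 2)(s^2 + 8s + 15).
Factor s^2 + 8s + 15: two numbers with sum -8 and product 15 are -3 and -5, so s^2 + 8s + 15 = (s + 3)(s + 5).
Hence p(s) = (s + 2) (s + 3) (s + 5), with roots -5, -3, -2.
The eigenvalues -5, -3, -2 are distinct and real, so A is diagonalisable and x(t) = e^{At} x(0) = V diag(e^{λ_i t}) V^{-1} x(0), where the columns of V are the eigenvectors.
λ = -5: A - (-5)I = [[-6, 0, -6], [18, 3, 12], [6, -1, 8]]. v must be orthogonal to every row; (row 1) × (row 2) = [18, -36, -18], so take v_1 = [1, -2, -1]^T.
λ = -3: A - (-3)I = [[-8, 0, -6], [18, 1, 12], [6, -1, 6]]. v must be orthogonal to every row; (row 1) × (row 2) = [6, -12, -8], so take v_2 = [-3, 6, 4]^T.
λ = -2: A - (-2)I = [[-9, 0, -6], [18, 0, 12], [6, -1, 5]]. v must be orthogonal to every row; (row 1) × (row 3) = [-6, 9, 9], so take v_3 = [2, -3, -3]^T.
V = [v_1 v_2 v_3] = [[1, -3, 2], [-2, 6, -3], [-1, 4, -3]] has det V = -1, so V^{-1} = adj(V)/det V = [[6, 1, 3], [3, 1, 1], [2, 1, 0]].
Modal coordinates z(0) = V^{-1} x(0): 6·3 + 1·3 + 3·3 = 30; 3·3 + 1·3 + 1·3 = 15; 2·3 + 1·3 + 0·3 = 9; so z(0) = [30, 15, 9]^T.
x_2(t) = Σ_i (v_i)_2 · z_i(0) · e^{λ_i t} (row 2 of V times the modal terms).
x_2(0.5) = (-2)·30·e^{-5·0.5} + 6·15·e^{-3·0.5} + (-3)·9·e^{-2·0.5} = (-60)·0.082085 + 90·0.223130 + (-27)·0.367879 = 5.2239.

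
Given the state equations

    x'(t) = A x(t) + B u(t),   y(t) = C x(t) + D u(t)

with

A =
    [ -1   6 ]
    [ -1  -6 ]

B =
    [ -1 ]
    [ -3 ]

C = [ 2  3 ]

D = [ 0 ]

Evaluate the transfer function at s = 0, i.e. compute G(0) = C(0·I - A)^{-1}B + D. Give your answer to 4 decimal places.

-4.5000

G(0) = C(-A)^{-1}B + D = -C A^{-1} B + D.
det A = 12, so A^{-1} = (1/12)·adj(A) = [[-1/2, -1/2], [1/12, -1/12]]
A^{-1} B = [2, 1/6]^T
C A^{-1} B = 9/2
G(0) = D - C A^{-1} B = 0 - (9/2) = -9/2 ≈ -4.5000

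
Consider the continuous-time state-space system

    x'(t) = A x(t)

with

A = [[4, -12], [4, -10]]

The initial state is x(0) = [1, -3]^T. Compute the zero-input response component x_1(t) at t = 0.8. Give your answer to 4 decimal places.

3.5857

det(sI - A) = s^2 - (tr A)s + det A, with tr A = 4 + (-10) = -6 and det A = 4·(-10) - (-12)·4 = -40 - (-48) = 8.
So p(s) = det(sI - A) = s^2 + 6s + 8.
Factor s^2 + 6s + 8: two numbers with sum -6 and product 8 are -2 and -4, so s^2 + 6s + 8 = (s + 2)(s + 4).
Hence p(s) = (s + 2) (s + 4), with roots -4, -2.
The eigenvalues -4, -2 are distinct and real, so A is diagonalisable and x(t) = e^{At} x(0) = V diag(e^{λ_i t}) V^{-1} x(0), where the columns of V are the eigenvectors.
λ = -4: A - (-4)I = [[8, -12], [4, -6]]. Row 1 gives 8·v1 + (-12)·v2 = 0, so take v_1 = [-3, -2]^T.
λ = -2: A - (-2)I = [[6, -12], [4, -8]]. Row 1 gives 6·v1 + (-12)·v2 = 0, so take v_2 = [2, 1]^T.
V = [v_1 v_2] = [[-3, 2], [-2, 1]] has det V = 1, so V^{-1} = adj(V)/det V = [[1, -2], [2, -3]].
Modal coordinates z(0) = V^{-1} x(0): 1·1 + (-2)·(-3) = 7; 2·1 + (-3)·(-3) = 11; so z(0) = [7, 11]^T.
x_1(t) = Σ_i (v_i)_1 · z_i(0) · e^{λ_i t} (row 1 of V times the modal terms).
x_1(0.8) = (-3)·7·e^{-4·0.8} + 2·11·e^{-2·0.8} = (-21)·0.040762 + 22·0.201897 = 3.5857.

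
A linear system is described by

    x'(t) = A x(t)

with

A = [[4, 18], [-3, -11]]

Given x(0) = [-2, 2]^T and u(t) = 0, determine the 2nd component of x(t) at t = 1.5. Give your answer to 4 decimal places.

det(sI - A) = s^2 - (tr A)s + det A, with tr A = 4 + (-11) = -7 and det A = 4·(-11) - 18·(-3) = -44 - (-54) = 10.
So p(s) = det(sI - A) = s^2 + 7s + 10.
Factor s^2 + 7s + 10: two numbers with sum -7 and product 10 are -2 and -5, so s^2 + 7s + 10 = (s + 2)(s + 5).
Hence p(s) = (s + 2) (s + 5), with roots -5, -2.
The eigenvalues -5, -2 are distinct and real, so A is diagonalisable and x(t) = e^{At} x(0) = V diag(e^{λ_i t}) V^{-1} x(0), where the columns of V are the eigenvectors.
λ = -5: A - (-5)I = [[9, 18], [-3, -6]]. Row 1 gives 9·v1 + 18·v2 = 0, so take v_1 = [2, -1]^T.
λ = -2: A - (-2)I = [[6, 18], [-3, -9]]. Row 1 gives 6·v1 + 18·v2 = 0, so take v_2 = [3, -1]^T.
V = [v_1 v_2] = [[2, 3], [-1, -1]] has det V = 1, so V^{-1} = adj(V)/det V = [[-1, -3], [1, 2]].
Modal coordinates z(0) = V^{-1} x(0): (-1)·(-2) + (-3)·2 = -4; 1·(-2) + 2·2 = 2; so z(0) = [-4, 2]^T.
x_2(t) = Σ_i (v_i)_2 · z_i(0) · e^{λ_i t} (row 2 of V times the modal terms).
x_2(1.5) = (-1)·(-4)·e^{-5·1.5} + (-1)·2·e^{-2·1.5} = 4·0.000553 + (-2)·0.049787 = -0.0974.

-0.0974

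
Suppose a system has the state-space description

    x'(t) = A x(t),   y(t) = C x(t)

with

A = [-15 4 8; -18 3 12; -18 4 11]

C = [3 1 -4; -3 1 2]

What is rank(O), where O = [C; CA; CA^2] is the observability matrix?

2

CA = [[9, -1, -8], [-9, -1, 10]]
CA^2 = [[27, 1, -28], [-27, 1, 26]]
Observability matrix O = [C; CA; CA^2] = [[3, 1, -4], [-3, 1, 2], [9, -1, -8], [-9, -1, 10], [27, 1, -28], [-27, 1, 26]]
The columns c1, c2, c3 of O are linearly dependent: c1 + c2 + c3 = 0 (check each entry), so rank(O) ≤ 2.
The 2×2 minor from rows 1, 2, columns 1, 2 is 3·1 - 1·(-3) = 3 - (-3) = 6 ≠ 0, so rank(O) = 2.
rank(O) = 2 < n = 3, so the pair (A, C) is not completely observable.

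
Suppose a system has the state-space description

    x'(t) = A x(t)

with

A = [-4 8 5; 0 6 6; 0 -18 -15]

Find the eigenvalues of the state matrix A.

det(sI - A) = s^3 - (tr A)s^2 + (M11 + M22 + M33)s - det A, where Mii is the 2×2 principal minor of A obtained by deleting row i and column i.
tr A = (-4) + 6 + (-15) = -13; M11 = 6·(-15) - 6·(-18) = -90 - (-108) = 18; M22 = (-4)·(-15) - 5·0 = 60 - 0 = 60; M33 = (-4)·6 - 8·0 = -24 - 0 = -24; sum of minors = 54.
det A = (-4)·(6·(-15) - 6·(-18)) - 8·(0·(-15) - 6·0) + 5·(0·(-18) - 6·0) = (-4)·18 - 8·0 + 5·0 = -72.
So p(s) = det(sI - A) = s^3 + 13s^2 + 54s + 72.
Rational-root test: any integer root divides 72. Testing small divisors, s = -3 works: p(-3) = -27 + 117 + (-162) + 72 = 0, so (s + 3) is a factor.
Dividing, p(s) = (s + 3)(s^2 + 10s + 24).
Factor s^2 + 10s + 24: two numbers with sum -10 and product 24 are -4 and -6, so s^2 + 10s + 24 = (s + 4)(s + 6).
Hence p(s) = (s + 3) (s + 4) (s + 6), with roots -6, -4, -3.
All eigenvalues have negative real part, so the system is asymptotically stable.

-6, -4, -3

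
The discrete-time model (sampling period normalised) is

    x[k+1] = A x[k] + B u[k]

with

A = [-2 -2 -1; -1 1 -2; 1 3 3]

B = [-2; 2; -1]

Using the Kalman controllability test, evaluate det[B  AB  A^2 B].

-425

AB = [[1], [6], [1]]
A^2B = [[-15], [3], [22]]
Controllability matrix C = [B  AB  A^2B] = [[-2, 1, -15], [2, 6, 3], [-1, 1, 22]]
Expanding along the first row, det(C) = (-2)·(6·22 - 3·1) - 1·(2·22 - 3·(-1)) + (-15)·(2·1 - 6·(-1)) = (-2)·129 - 1·47 + (-15)·8 = -425
Since det(C) ≠ 0, rank(C) = 3 and the system is completely controllable.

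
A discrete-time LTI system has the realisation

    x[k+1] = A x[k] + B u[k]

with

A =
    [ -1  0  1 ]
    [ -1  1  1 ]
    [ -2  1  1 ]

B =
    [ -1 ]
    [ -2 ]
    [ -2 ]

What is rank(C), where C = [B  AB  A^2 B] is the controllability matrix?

AB = [[-1], [-3], [-2]]
A^2B = [[-1], [-4], [-3]]
Controllability matrix C = [B  AB  A^2B] = [[-1, -1, -1], [-2, -3, -4], [-2, -2, -3]]
det(C) = (-1)·((-3)·(-3) - (-4)·(-2)) - (-1)·((-2)·(-3) - (-4)·(-2)) + (-1)·((-2)·(-2) - (-3)·(-2)) = (-1)·1 - (-1)·(-2) + (-1)·(-2) = -1 ≠ 0, so rank(C) = 3.
rank(C) = 3 = n, so the pair (A, B) is completely controllable.

3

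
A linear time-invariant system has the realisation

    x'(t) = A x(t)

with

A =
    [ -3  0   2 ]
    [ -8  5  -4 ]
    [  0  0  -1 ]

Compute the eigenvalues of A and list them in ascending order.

-3, -1, 5

det(sI - A) = s^3 - (tr A)s^2 + (M11 + M22 + M33)s - det A, where Mii is the 2×2 principal minor of A obtained by deleting row i and column i.
tr A = (-3) + 5 + (-1) = 1; M11 = 5·(-1) - (-4)·0 = -5 - 0 = -5; M22 = (-3)·(-1) - 2·0 = 3 - 0 = 3; M33 = (-3)·5 - 0·(-8) = -15 - 0 = -15; sum of minors = -17.
det A = (-3)·(5·(-1) - (-4)·0) - 0·((-8)·(-1) - (-4)·0) + 2·((-8)·0 - 5·0) = (-3)·(-5) - 0·8 + 2·0 = 15.
So p(s) = det(sI - A) = s^3 - s^2 - 17s - 15.
Rational-root test: any integer root divides -15. Testing small divisors, s = -1 works: p(-1) = -1 + (-1) + 17 + (-15) = 0, so (s + 1) is a factor.
Dividing, p(s) = (s + 1)(s^2 - 2s - 15).
Factor s^2 - 2s - 15: two numbers with sum 2 and product -15 are 5 and -3, so s^2 - 2s - 15 = (s - 5)(s + 3).
Hence p(s) = (s - 5) (s + 1) (s + 3), with roots -3, -1, 5.
At least one eigenvalue has non-negative real part, so the system is not asymptotically stable.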